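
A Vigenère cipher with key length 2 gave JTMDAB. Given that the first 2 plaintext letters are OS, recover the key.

VB

Subtract each crib letter from the matching ciphertext letter (mod 26):
J(9)−O(14)=-5≡21 → V
T(19)−S(18)=1 → B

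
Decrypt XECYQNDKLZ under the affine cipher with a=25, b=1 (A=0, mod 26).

The inverse of 25 mod 26 is 25, since 25·25=625≡1. Apply D(y)=25·(y−1) mod 26:
X(23): 25·(23−1)=550≡4 → E
E(4): 25·(4−1)=75≡23 → X
C(2): 25·(2−1)=25 → Z
Y(24): 25·(24−1)=575≡3 → D
Q(16): 25·(16−1)=375≡11 → L
N(13): 25·(13−1)=300≡14 → O
D(3): 25·(3−1)=50≡24 → Y
K(10): 25·(10−1)=225≡17 → R
L(11): 25·(11−1)=250≡16 → Q
Z(25): 25·(25−1)=600≡2 → C

EXZDLOYRQC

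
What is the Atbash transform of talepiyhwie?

t(19) → g(6)
a(0) → z(25)
l(11) → o(14)
e(4) → v(21)
p(15) → k(10)
i(8) → r(17)
y(24) → b(1)
h(7) → s(18)
w(22) → d(3)
i(8) → r(17)
e(4) → v(21)

gzovkrbsdrv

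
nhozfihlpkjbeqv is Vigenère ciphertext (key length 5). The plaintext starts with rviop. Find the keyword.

Subtract each crib letter from the matching ciphertext letter (mod 26):
n(13)−r(17)=-4≡22 → w
h(7)−v(21)=-14≡12 → m
o(14)−i(8)=6 → g
z(25)−o(14)=11 → l
f(5)−p(15)=-10≡16 → q

wmglq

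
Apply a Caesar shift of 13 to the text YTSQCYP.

LGFDPLC

Y(24): 24+13=37≡11 → L
T(19): 19+13=32≡6 → G
S(18): 18+13=31≡5 → F
Q(16): 16+13=29≡3 → D
C(2): 2+13=15 → P
Y(24): 24+13=37≡11 → L
P(15): 15+13=28≡2 → C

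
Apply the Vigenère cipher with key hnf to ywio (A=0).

fjnv

Repeat the key across the message: hnfh
y(24)+h(7): 31≡5 → f
w(22)+n(13): 35≡9 → j
i(8)+f(5): 13 → n
o(14)+h(7): 21 → v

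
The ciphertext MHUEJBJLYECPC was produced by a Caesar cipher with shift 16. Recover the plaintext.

M(12): 12−16=-4≡22 → W
H(7): 7−16=-9≡17 → R
U(20): 20−16=4 → E
E(4): 4−16=-12≡14 → O
J(9): 9−16=-7≡19 → T
B(1): 1−16=-15≡11 → L
J(9): 9−16=-7≡19 → T
L(11): 11−16=-5≡21 → V
Y(24): 24−16=8 → I
E(4): 4−16=-12≡14 → O
C(2): 2−16=-14≡12 → M
P(15): 15−16=-1≡25 → Z
C(2): 2−16=-14≡12 → M

WREOTLTVIOMZM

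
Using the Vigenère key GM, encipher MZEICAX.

Repeat the key across the message: GMGMGMG
M(12)+G(6): 18 → S
Z(25)+M(12): 37≡11 → L
E(4)+G(6): 10 → K
I(8)+M(12): 20 → U
C(2)+G(6): 8 → I
A(0)+M(12): 12 → M
X(23)+G(6): 29≡3 → D

SLKUIMD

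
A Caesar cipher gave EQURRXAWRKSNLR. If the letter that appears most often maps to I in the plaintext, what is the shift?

The most frequent ciphertext letter is R (appears 4 times).
R is position 17; I is position 8.
Shift = 9.

9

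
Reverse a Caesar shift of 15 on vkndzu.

v(21): 21−15=6 → g
k(10): 10−15=-5≡21 → v
n(13): 13−15=-2≡24 → y
d(3): 3−15=-12≡14 → o
z(25): 25−15=10 → k
u(20): 20−15=5 → f

gvyokf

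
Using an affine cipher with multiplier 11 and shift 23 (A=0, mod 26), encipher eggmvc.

pllzut

e(4): 11·4+23=67≡15 → p
g(6): 11·6+23=89≡11 → l
g(6): 11·6+23=89≡11 → l
m(12): 11·12+23=155≡25 → z
v(21): 11·21+23=254≡20 → u
c(2): 11·2+23=45≡19 → t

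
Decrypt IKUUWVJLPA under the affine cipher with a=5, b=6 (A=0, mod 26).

QGIIYDLBHE

The inverse of 5 mod 26 is 21, since 5·21=105≡1. Apply D(y)=21·(y−6) mod 26:
I(8): 21·(8−6)=42≡16 → Q
K(10): 21·(10−6)=84≡6 → G
U(20): 21·(20−6)=294≡8 → I
U(20): 21·(20−6)=294≡8 → I
W(22): 21·(22−6)=336≡24 → Y
V(21): 21·(21−6)=315≡3 → D
J(9): 21·(9−6)=63≡11 → L
L(11): 21·(11−6)=105≡1 → B
P(15): 21·(15−6)=189≡7 → H
A(0): 21·(0−6)=-126≡4 → E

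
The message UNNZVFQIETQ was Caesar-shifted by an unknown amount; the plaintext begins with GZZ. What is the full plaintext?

From the crib: U(20)−G(6)=14, so the shift is 14.
Subtract 14 from each ciphertext letter:
U(20): 20−14=6 → G
N(13): 13−14=-1≡25 → Z
N(13): 13−14=-1≡25 → Z
Z(25): 25−14=11 → L
V(21): 21−14=7 → H
F(5): 5−14=-9≡17 → R
Q(16): 16−14=2 → C
I(8): 8−14=-6≡20 → U
E(4): 4−14=-10≡16 → Q
T(19): 19−14=5 → F
Q(16): 16−14=2 → C

GZZLHRCUQFC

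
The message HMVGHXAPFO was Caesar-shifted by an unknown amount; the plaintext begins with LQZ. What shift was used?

From the crib: H(7)−L(11)=-4≡22, so the shift is 22.

22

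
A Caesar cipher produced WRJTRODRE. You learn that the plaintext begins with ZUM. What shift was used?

From the crib: W(22)−Z(25)=-3≡23, so the shift is 23.

23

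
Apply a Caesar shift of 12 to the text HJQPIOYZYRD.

H(7): 7+12=19 → T
J(9): 9+12=21 → V
Q(16): 16+12=28≡2 → C
P(15): 15+12=27≡1 → B
I(8): 8+12=20 → U
O(14): 14+12=26≡0 → A
Y(24): 24+12=36≡10 → K
Z(25): 25+12=37≡11 → L
Y(24): 24+12=36≡10 → K
R(17): 17+12=29≡3 → D
D(3): 3+12=15 → P

TVCBUAKLKDP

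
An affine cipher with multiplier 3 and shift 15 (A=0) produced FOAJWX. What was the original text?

The inverse of 3 mod 26 is 9, since 3·9=27≡1. Apply D(y)=9·(y−15) mod 26:
F(5): 9·(5−15)=-90≡14 → O
O(14): 9·(14−15)=-9≡17 → R
A(0): 9·(0−15)=-135≡21 → V
J(9): 9·(9−15)=-54≡24 → Y
W(22): 9·(22−15)=63≡11 → L
X(23): 9·(23−15)=72≡20 → U

ORVYLU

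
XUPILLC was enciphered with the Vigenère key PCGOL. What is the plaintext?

Repeat the key across the ciphertext: PCGOLPC
X(23)−P(15): 8 → I
U(20)−C(2): 18 → S
P(15)−G(6): 9 → J
I(8)−O(14): -6≡20 → U
L(11)−L(11): 0 → A
L(11)−P(15): -4≡22 → W
C(2)−C(2): 0 → A

ISJUAWA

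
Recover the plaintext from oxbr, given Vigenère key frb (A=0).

jgam

Repeat the key across the ciphertext: frbf
o(14)−f(5): 9 → j
x(23)−r(17): 6 → g
b(1)−b(1): 0 → a
r(17)−f(5): 12 → m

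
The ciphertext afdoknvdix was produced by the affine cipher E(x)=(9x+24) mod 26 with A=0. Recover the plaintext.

The inverse of 9 mod 26 is 3, since 9·3=27≡1. Apply D(y)=3·(y−24) mod 26:
a(0): 3·(0−24)=-72≡6 → g
f(5): 3·(5−24)=-57≡21 → v
d(3): 3·(3−24)=-63≡15 → p
o(14): 3·(14−24)=-30≡22 → w
k(10): 3·(10−24)=-42≡10 → k
n(13): 3·(13−24)=-33≡19 → t
v(21): 3·(21−24)=-9≡17 → r
d(3): 3·(3−24)=-63≡15 → p
i(8): 3·(8−24)=-48≡4 → e
x(23): 3·(23−24)=-3≡23 → x

gvpwktrpex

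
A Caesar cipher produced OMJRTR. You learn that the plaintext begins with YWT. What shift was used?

16

From the crib: O(14)−Y(24)=-10≡16, so the shift is 16.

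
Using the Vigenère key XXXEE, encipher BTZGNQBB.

Repeat the key across the message: XXXEEXXX
B(1)+X(23): 24 → Y
T(19)+X(23): 42≡16 → Q
Z(25)+X(23): 48≡22 → W
G(6)+E(4): 10 → K
N(13)+E(4): 17 → R
Q(16)+X(23): 39≡13 → N
B(1)+X(23): 24 → Y
B(1)+X(23): 24 → Y

YQWKRNYY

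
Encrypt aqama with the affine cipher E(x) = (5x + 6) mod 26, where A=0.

gigog

a(0): 5·0+6=6 → g
q(16): 5·16+6=86≡8 → i
a(0): 5·0+6=6 → g
m(12): 5·12+6=66≡14 → o
a(0): 5·0+6=6 → g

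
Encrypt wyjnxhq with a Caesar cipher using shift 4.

acnrblu

w(22): 22+4=26≡0 → a
y(24): 24+4=28≡2 → c
j(9): 9+4=13 → n
n(13): 13+4=17 → r
x(23): 23+4=27≡1 → b
h(7): 7+4=11 → l
q(16): 16+4=20 → u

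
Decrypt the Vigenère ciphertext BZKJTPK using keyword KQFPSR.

Repeat the key across the ciphertext: KQFPSRK
B(1)−K(10): -9≡17 → R
Z(25)−Q(16): 9 → J
K(10)−F(5): 5 → F
J(9)−P(15): -6≡20 → U
T(19)−S(18): 1 → B
P(15)−R(17): -2≡24 → Y
K(10)−K(10): 0 → A

RJFUBYA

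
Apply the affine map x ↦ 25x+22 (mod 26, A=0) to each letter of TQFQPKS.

T(19): 25·19+22=497≡3 → D
Q(16): 25·16+22=422≡6 → G
F(5): 25·5+22=147≡17 → R
Q(16): 25·16+22=422≡6 → G
P(15): 25·15+22=397≡7 → H
K(10): 25·10+22=272≡12 → M
S(18): 25·18+22=472≡4 → E

DGRGHME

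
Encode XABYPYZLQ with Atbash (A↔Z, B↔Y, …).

CZYBKBAOJ

X(23) → C(2)
A(0) → Z(25)
B(1) → Y(24)
Y(24) → B(1)
P(15) → K(10)
Y(24) → B(1)
Z(25) → A(0)
L(11) → O(14)
Q(16) → J(9)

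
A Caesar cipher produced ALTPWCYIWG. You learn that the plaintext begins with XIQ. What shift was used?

3

From the crib: A(0)−X(23)=-23≡3, so the shift is 3.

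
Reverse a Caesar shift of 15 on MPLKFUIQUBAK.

XAWVQFTBFMLV

M(12): 12−15=-3≡23 → X
P(15): 15−15=0 → A
L(11): 11−15=-4≡22 → W
K(10): 10−15=-5≡21 → V
F(5): 5−15=-10≡16 → Q
U(20): 20−15=5 → F
I(8): 8−15=-7≡19 → T
Q(16): 16−15=1 → B
U(20): 20−15=5 → F
B(1): 1−15=-14≡12 → M
A(0): 0−15=-15≡11 → L
K(10): 10−15=-5≡21 → V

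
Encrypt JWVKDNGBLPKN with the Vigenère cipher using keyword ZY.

IUUICLFZKNJL

Repeat the key across the message: ZYZYZYZYZYZY
J(9)+Z(25): 34≡8 → I
W(22)+Y(24): 46≡20 → U
V(21)+Z(25): 46≡20 → U
K(10)+Y(24): 34≡8 → I
D(3)+Z(25): 28≡2 → C
N(13)+Y(24): 37≡11 → L
G(6)+Z(25): 31≡5 → F
B(1)+Y(24): 25 → Z
L(11)+Z(25): 36≡10 → K
P(15)+Y(24): 39≡13 → N
K(10)+Z(25): 35≡9 → J
N(13)+Y(24): 37≡11 → L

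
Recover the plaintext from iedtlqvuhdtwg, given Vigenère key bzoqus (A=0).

Repeat the key across the ciphertext: bzoqusbzoqusb
i(8)−b(1): 7 → h
e(4)−z(25): -21≡5 → f
d(3)−o(14): -11≡15 → p
t(19)−q(16): 3 → d
l(11)−u(20): -9≡17 → r
q(16)−s(18): -2≡24 → y
v(21)−b(1): 20 → u
u(20)−z(25): -5≡21 → v
h(7)−o(14): -7≡19 → t
d(3)−q(16): -13≡13 → n
t(19)−u(20): -1≡25 → z
w(22)−s(18): 4 → e
g(6)−b(1): 5 → f

hfpdryuvtnzef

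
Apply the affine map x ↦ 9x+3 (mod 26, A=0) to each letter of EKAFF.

E(4): 9·4+3=39≡13 → N
K(10): 9·10+3=93≡15 → P
A(0): 9·0+3=3 → D
F(5): 9·5+3=48≡22 → W
F(5): 9·5+3=48≡22 → W

NPDWW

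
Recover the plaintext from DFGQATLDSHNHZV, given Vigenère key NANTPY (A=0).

Repeat the key across the ciphertext: NANTPYNANTPYNA
D(3)−N(13): -10≡16 → Q
F(5)−A(0): 5 → F
G(6)−N(13): -7≡19 → T
Q(16)−T(19): -3≡23 → X
A(0)−P(15): -15≡11 → L
T(19)−Y(24): -5≡21 → V
L(11)−N(13): -2≡24 → Y
D(3)−A(0): 3 → D
S(18)−N(13): 5 → F
H(7)−T(19): -12≡14 → O
N(13)−P(15): -2≡24 → Y
H(7)−Y(24): -17≡9 → J
Z(25)−N(13): 12 → M
V(21)−A(0): 21 → V

QFTXLVYDFOYJMV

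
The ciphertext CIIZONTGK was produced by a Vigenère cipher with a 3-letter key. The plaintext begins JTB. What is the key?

Subtract each crib letter from the matching ciphertext letter (mod 26):
C(2)−J(9)=-7≡19 → T
I(8)−T(19)=-11≡15 → P
I(8)−B(1)=7 → H

TPH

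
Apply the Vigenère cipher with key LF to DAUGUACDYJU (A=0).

OFFLFFNIJOF

Repeat the key across the message: LFLFLFLFLFL
D(3)+L(11): 14 → O
A(0)+F(5): 5 → F
U(20)+L(11): 31≡5 → F
G(6)+F(5): 11 → L
U(20)+L(11): 31≡5 → F
A(0)+F(5): 5 → F
C(2)+L(11): 13 → N
D(3)+F(5): 8 → I
Y(24)+L(11): 35≡9 → J
J(9)+F(5): 14 → O
U(20)+L(11): 31≡5 → F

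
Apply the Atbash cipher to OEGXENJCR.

O(14) → L(11)
E(4) → V(21)
G(6) → T(19)
X(23) → C(2)
E(4) → V(21)
N(13) → M(12)
J(9) → Q(16)
C(2) → X(23)
R(17) → I(8)

LVTCVMQXI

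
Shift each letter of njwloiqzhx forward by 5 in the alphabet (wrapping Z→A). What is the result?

sobqtnvemc

n(13): 13+5=18 → s
j(9): 9+5=14 → o
w(22): 22+5=27≡1 → b
l(11): 11+5=16 → q
o(14): 14+5=19 → t
i(8): 8+5=13 → n
q(16): 16+5=21 → v
z(25): 25+5=30≡4 → e
h(7): 7+5=12 → m
x(23): 23+5=28≡2 → c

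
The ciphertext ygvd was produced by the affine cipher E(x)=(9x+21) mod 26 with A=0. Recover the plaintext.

jhay

The inverse of 9 mod 26 is 3, since 9·3=27≡1. Apply D(y)=3·(y−21) mod 26:
y(24): 3·(24−21)=9 → j
g(6): 3·(6−21)=-45≡7 → h
v(21): 3·(21−21)=0 → a
d(3): 3·(3−21)=-54≡24 → y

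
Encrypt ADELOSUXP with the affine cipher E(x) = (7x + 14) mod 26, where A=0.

OJQNIKYTP

A(0): 7·0+14=14 → O
D(3): 7·3+14=35≡9 → J
E(4): 7·4+14=42≡16 → Q
L(11): 7·11+14=91≡13 → N
O(14): 7·14+14=112≡8 → I
S(18): 7·18+14=140≡10 → K
U(20): 7·20+14=154≡24 → Y
X(23): 7·23+14=175≡19 → T
P(15): 7·15+14=119≡15 → P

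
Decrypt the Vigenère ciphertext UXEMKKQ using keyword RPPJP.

Repeat the key across the ciphertext: RPPJPRP
U(20)−R(17): 3 → D
X(23)−P(15): 8 → I
E(4)−P(15): -11≡15 → P
M(12)−J(9): 3 → D
K(10)−P(15): -5≡21 → V
K(10)−R(17): -7≡19 → T
Q(16)−P(15): 1 → B

DIPDVTB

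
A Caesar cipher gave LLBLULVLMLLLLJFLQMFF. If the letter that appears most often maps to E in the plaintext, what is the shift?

The most frequent ciphertext letter is L (appears 10 times).
L is position 11; E is position 4.
Shift = 7.

7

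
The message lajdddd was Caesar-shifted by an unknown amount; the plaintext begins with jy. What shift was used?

2

From the crib: l(11)−j(9)=2, so the shift is 2.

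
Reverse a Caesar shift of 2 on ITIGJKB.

I(8): 8−2=6 → G
T(19): 19−2=17 → R
I(8): 8−2=6 → G
G(6): 6−2=4 → E
J(9): 9−2=7 → H
K(10): 10−2=8 → I
B(1): 1−2=-1≡25 → Z

GRGEHIZ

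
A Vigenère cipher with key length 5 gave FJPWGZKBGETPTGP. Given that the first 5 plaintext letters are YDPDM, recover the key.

Subtract each crib letter from the matching ciphertext letter (mod 26):
F(5)−Y(24)=-19≡7 → H
J(9)−D(3)=6 → G
P(15)−P(15)=0 → A
W(22)−D(3)=19 → T
G(6)−M(12)=-6≡20 → U

HGATU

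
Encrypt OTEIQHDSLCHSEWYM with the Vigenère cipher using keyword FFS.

Repeat the key across the message: FFSFFSFFSFFSFFSF
O(14)+F(5): 19 → T
T(19)+F(5): 24 → Y
E(4)+S(18): 22 → W
I(8)+F(5): 13 → N
Q(16)+F(5): 21 → V
H(7)+S(18): 25 → Z
D(3)+F(5): 8 → I
S(18)+F(5): 23 → X
L(11)+S(18): 29≡3 → D
C(2)+F(5): 7 → H
H(7)+F(5): 12 → M
S(18)+S(18): 36≡10 → K
E(4)+F(5): 9 → J
W(22)+F(5): 27≡1 → B
Y(24)+S(18): 42≡16 → Q
M(12)+F(5): 17 → R

TYWNVZIXDHMKJBQR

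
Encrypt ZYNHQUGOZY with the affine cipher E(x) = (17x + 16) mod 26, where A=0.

ZIDFCSOUZI

Z(25): 17·25+16=441≡25 → Z
Y(24): 17·24+16=424≡8 → I
N(13): 17·13+16=237≡3 → D
H(7): 17·7+16=135≡5 → F
Q(16): 17·16+16=288≡2 → C
U(20): 17·20+16=356≡18 → S
G(6): 17·6+16=118≡14 → O
O(14): 17·14+16=254≡20 → U
Z(25): 17·25+16=441≡25 → Z
Y(24): 17·24+16=424≡8 → I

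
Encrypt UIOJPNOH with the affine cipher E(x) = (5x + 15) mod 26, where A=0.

LDHIMCHY

U(20): 5·20+15=115≡11 → L
I(8): 5·8+15=55≡3 → D
O(14): 5·14+15=85≡7 → H
J(9): 5·9+15=60≡8 → I
P(15): 5·15+15=90≡12 → M
N(13): 5·13+15=80≡2 → C
O(14): 5·14+15=85≡7 → H
H(7): 5·7+15=50≡24 → Y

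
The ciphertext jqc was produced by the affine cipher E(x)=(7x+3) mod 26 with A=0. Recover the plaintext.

The inverse of 7 mod 26 is 15, since 7·15=105≡1. Apply D(y)=15·(y−3) mod 26:
j(9): 15·(9−3)=90≡12 → m
q(16): 15·(16−3)=195≡13 → n
c(2): 15·(2−3)=-15≡11 → l

mnl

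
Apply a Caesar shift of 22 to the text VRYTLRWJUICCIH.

RNUPHNSFQEYYED

V(21): 21+22=43≡17 → R
R(17): 17+22=39≡13 → N
Y(24): 24+22=46≡20 → U
T(19): 19+22=41≡15 → P
L(11): 11+22=33≡7 → H
R(17): 17+22=39≡13 → N
W(22): 22+22=44≡18 → S
J(9): 9+22=31≡5 → F
U(20): 20+22=42≡16 → Q
I(8): 8+22=30≡4 → E
C(2): 2+22=24 → Y
C(2): 2+22=24 → Y
I(8): 8+22=30≡4 → E
H(7): 7+22=29≡3 → D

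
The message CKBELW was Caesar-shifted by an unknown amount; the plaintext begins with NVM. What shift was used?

From the crib: C(2)−N(13)=-11≡15, so the shift is 15.

15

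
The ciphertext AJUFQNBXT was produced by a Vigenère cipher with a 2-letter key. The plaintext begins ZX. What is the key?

Subtract each crib letter from the matching ciphertext letter (mod 26):
A(0)−Z(25)=-25≡1 → B
J(9)−X(23)=-14≡12 → M

BM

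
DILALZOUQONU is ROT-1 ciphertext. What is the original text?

D(3): 3−1=2 → C
I(8): 8−1=7 → H
L(11): 11−1=10 → K
A(0): 0−1=-1≡25 → Z
L(11): 11−1=10 → K
Z(25): 25−1=24 → Y
O(14): 14−1=13 → N
U(20): 20−1=19 → T
Q(16): 16−1=15 → P
O(14): 14−1=13 → N
N(13): 13−1=12 → M
U(20): 20−1=19 → T

CHKZKYNTPNMT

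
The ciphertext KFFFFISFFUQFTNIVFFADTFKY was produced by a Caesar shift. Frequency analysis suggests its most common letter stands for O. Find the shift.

17

The most frequent ciphertext letter is F (appears 10 times).
F is position 5; O is position 14.
Shift = -9≡17.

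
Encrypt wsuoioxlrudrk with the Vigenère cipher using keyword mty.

ilsabmjepgwpw

Repeat the key across the message: mtymtymtymtym
w(22)+m(12): 34≡8 → i
s(18)+t(19): 37≡11 → l
u(20)+y(24): 44≡18 → s
o(14)+m(12): 26≡0 → a
i(8)+t(19): 27≡1 → b
o(14)+y(24): 38≡12 → m
x(23)+m(12): 35≡9 → j
l(11)+t(19): 30≡4 → e
r(17)+y(24): 41≡15 → p
u(20)+m(12): 32≡6 → g
d(3)+t(19): 22 → w
r(17)+y(24): 41≡15 → p
k(10)+m(12): 22 → w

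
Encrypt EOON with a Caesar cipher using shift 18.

WGGF

E(4): 4+18=22 → W
O(14): 14+18=32≡6 → G
O(14): 14+18=32≡6 → G
N(13): 13+18=31≡5 → F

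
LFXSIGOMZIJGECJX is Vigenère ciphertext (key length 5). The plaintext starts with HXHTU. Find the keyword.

Subtract each crib letter from the matching ciphertext letter (mod 26):
L(11)−H(7)=4 → E
F(5)−X(23)=-18≡8 → I
X(23)−H(7)=16 → Q
S(18)−T(19)=-1≡25 → Z
I(8)−U(20)=-12≡14 → O

EIQZO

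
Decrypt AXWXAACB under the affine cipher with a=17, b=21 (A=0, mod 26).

LUXULLFI

The inverse of 17 mod 26 is 23, since 17·23=391≡1. Apply D(y)=23·(y−21) mod 26:
A(0): 23·(0−21)=-483≡11 → L
X(23): 23·(23−21)=46≡20 → U
W(22): 23·(22−21)=23 → X
X(23): 23·(23−21)=46≡20 → U
A(0): 23·(0−21)=-483≡11 → L
A(0): 23·(0−21)=-483≡11 → L
C(2): 23·(2−21)=-437≡5 → F
B(1): 23·(1−21)=-460≡8 → I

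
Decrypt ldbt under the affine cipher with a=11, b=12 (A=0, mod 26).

hlzd

The inverse of 11 mod 26 is 19, since 11·19=209≡1. Apply D(y)=19·(y−12) mod 26:
l(11): 19·(11−12)=-19≡7 → h
d(3): 19·(3−12)=-171≡11 → l
b(1): 19·(1−12)=-209≡25 → z
t(19): 19·(19−12)=133≡3 → d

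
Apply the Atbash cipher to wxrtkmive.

dcigpnrev

w(22) → d(3)
x(23) → c(2)
r(17) → i(8)
t(19) → g(6)
k(10) → p(15)
m(12) → n(13)
i(8) → r(17)
v(21) → e(4)
e(4) → v(21)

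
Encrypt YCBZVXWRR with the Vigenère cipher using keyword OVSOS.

Repeat the key across the message: OVSOSOVSO
Y(24)+O(14): 38≡12 → M
C(2)+V(21): 23 → X
B(1)+S(18): 19 → T
Z(25)+O(14): 39≡13 → N
V(21)+S(18): 39≡13 → N
X(23)+O(14): 37≡11 → L
W(22)+V(21): 43≡17 → R
R(17)+S(18): 35≡9 → J
R(17)+O(14): 31≡5 → F

MXTNNLRJF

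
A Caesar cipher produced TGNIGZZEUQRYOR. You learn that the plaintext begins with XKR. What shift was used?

From the crib: T(19)−X(23)=-4≡22, so the shift is 22.

22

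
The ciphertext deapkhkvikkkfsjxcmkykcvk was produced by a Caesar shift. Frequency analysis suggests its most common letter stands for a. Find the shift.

10

The most frequent ciphertext letter is k (appears 8 times).
k is position 10; a is position 0.
Shift = 10.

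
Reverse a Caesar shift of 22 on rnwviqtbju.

r(17): 17−22=-5≡21 → v
n(13): 13−22=-9≡17 → r
w(22): 22−22=0 → a
v(21): 21−22=-1≡25 → z
i(8): 8−22=-14≡12 → m
q(16): 16−22=-6≡20 → u
t(19): 19−22=-3≡23 → x
b(1): 1−22=-21≡5 → f
j(9): 9−22=-13≡13 → n
u(20): 20−22=-2≡24 → y

vrazmuxfny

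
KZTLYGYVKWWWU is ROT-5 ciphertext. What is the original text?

FUOGTBTQFRRRP

K(10): 10−5=5 → F
Z(25): 25−5=20 → U
T(19): 19−5=14 → O
L(11): 11−5=6 → G
Y(24): 24−5=19 → T
G(6): 6−5=1 → B
Y(24): 24−5=19 → T
V(21): 21−5=16 → Q
K(10): 10−5=5 → F
W(22): 22−5=17 → R
W(22): 22−5=17 → R
W(22): 22−5=17 → R
U(20): 20−5=15 → P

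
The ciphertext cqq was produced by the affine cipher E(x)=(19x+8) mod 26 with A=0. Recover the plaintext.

mkk

The inverse of 19 mod 26 is 11, since 19·11=209≡1. Apply D(y)=11·(y−8) mod 26:
c(2): 11·(2−8)=-66≡12 → m
q(16): 11·(16−8)=88≡10 → k
q(16): 11·(16−8)=88≡10 → k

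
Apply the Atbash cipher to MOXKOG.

NLCPLT

M(12) → N(13)
O(14) → L(11)
X(23) → C(2)
K(10) → P(15)
O(14) → L(11)
G(6) → T(19)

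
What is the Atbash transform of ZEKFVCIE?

Z(25) → A(0)
E(4) → V(21)
K(10) → P(15)
F(5) → U(20)
V(21) → E(4)
C(2) → X(23)
I(8) → R(17)
E(4) → V(21)

AVPUEXRV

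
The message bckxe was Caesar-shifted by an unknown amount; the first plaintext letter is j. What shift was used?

From the crib: b(1)−j(9)=-8≡18, so the shift is 18.

18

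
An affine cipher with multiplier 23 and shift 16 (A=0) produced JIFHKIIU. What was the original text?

LUVDCUUQ

The inverse of 23 mod 26 is 17, since 23·17=391≡1. Apply D(y)=17·(y−16) mod 26:
J(9): 17·(9−16)=-119≡11 → L
I(8): 17·(8−16)=-136≡20 → U
F(5): 17·(5−16)=-187≡21 → V
H(7): 17·(7−16)=-153≡3 → D
K(10): 17·(10−16)=-102≡2 → C
I(8): 17·(8−16)=-136≡20 → U
I(8): 17·(8−16)=-136≡20 → U
U(20): 17·(20−16)=68≡16 → Q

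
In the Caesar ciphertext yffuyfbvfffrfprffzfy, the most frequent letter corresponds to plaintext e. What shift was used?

The most frequent ciphertext letter is f (appears 10 times).
f is position 5; e is position 4.
Shift = 1.

1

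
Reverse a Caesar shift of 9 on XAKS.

X(23): 23−9=14 → O
A(0): 0−9=-9≡17 → R
K(10): 10−9=1 → B
S(18): 18−9=9 → J

ORBJ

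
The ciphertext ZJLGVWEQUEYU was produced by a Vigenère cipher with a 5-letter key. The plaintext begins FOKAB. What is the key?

Subtract each crib letter from the matching ciphertext letter (mod 26):
Z(25)−F(5)=20 → U
J(9)−O(14)=-5≡21 → V
L(11)−K(10)=1 → B
G(6)−A(0)=6 → G
V(21)−B(1)=20 → U

UVBGU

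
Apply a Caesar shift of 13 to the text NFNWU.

N(13): 13+13=26≡0 → A
F(5): 5+13=18 → S
N(13): 13+13=26≡0 → A
W(22): 22+13=35≡9 → J
U(20): 20+13=33≡7 → H

ASAJH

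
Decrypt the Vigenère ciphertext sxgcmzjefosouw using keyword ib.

kwybeybdxnknmv

Repeat the key across the ciphertext: ibibibibibibib
s(18)−i(8): 10 → k
x(23)−b(1): 22 → w
g(6)−i(8): -2≡24 → y
c(2)−b(1): 1 → b
m(12)−i(8): 4 → e
z(25)−b(1): 24 → y
j(9)−i(8): 1 → b
e(4)−b(1): 3 → d
f(5)−i(8): -3≡23 → x
o(14)−b(1): 13 → n
s(18)−i(8): 10 → k
o(14)−b(1): 13 → n
u(20)−i(8): 12 → m
w(22)−b(1): 21 → v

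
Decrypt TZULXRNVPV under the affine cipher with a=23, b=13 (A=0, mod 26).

The inverse of 23 mod 26 is 17, since 23·17=391≡1. Apply D(y)=17·(y−13) mod 26:
T(19): 17·(19−13)=102≡24 → Y
Z(25): 17·(25−13)=204≡22 → W
U(20): 17·(20−13)=119≡15 → P
L(11): 17·(11−13)=-34≡18 → S
X(23): 17·(23−13)=170≡14 → O
R(17): 17·(17−13)=68≡16 → Q
N(13): 17·(13−13)=0 → A
V(21): 17·(21−13)=136≡6 → G
P(15): 17·(15−13)=34≡8 → I
V(21): 17·(21−13)=136≡6 → G

YWPSOQAGIG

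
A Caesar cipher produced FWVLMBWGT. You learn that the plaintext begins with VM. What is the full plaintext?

VMLBCRMWJ

From the crib: F(5)−V(21)=-16≡10, so the shift is 10.
Subtract 10 from each ciphertext letter:
F(5): 5−10=-5≡21 → V
W(22): 22−10=12 → M
V(21): 21−10=11 → L
L(11): 11−10=1 → B
M(12): 12−10=2 → C
B(1): 1−10=-9≡17 → R
W(22): 22−10=12 → M
G(6): 6−10=-4≡22 → W
T(19): 19−10=9 → J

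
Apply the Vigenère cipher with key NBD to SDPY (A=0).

Repeat the key across the message: NBDN
S(18)+N(13): 31≡5 → F
D(3)+B(1): 4 → E
P(15)+D(3): 18 → S
Y(24)+N(13): 37≡11 → L

FESL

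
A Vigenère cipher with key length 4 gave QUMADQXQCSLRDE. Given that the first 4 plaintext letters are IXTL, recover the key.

IXTP

Subtract each crib letter from the matching ciphertext letter (mod 26):
Q(16)−I(8)=8 → I
U(20)−X(23)=-3≡23 → X
M(12)−T(19)=-7≡19 → T
A(0)−L(11)=-11≡15 → P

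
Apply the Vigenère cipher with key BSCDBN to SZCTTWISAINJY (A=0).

TREWUJJKCLOWZ

Repeat the key across the message: BSCDBNBSCDBNB
S(18)+B(1): 19 → T
Z(25)+S(18): 43≡17 → R
C(2)+C(2): 4 → E
T(19)+D(3): 22 → W
T(19)+B(1): 20 → U
W(22)+N(13): 35≡9 → J
I(8)+B(1): 9 → J
S(18)+S(18): 36≡10 → K
A(0)+C(2): 2 → C
I(8)+D(3): 11 → L
N(13)+B(1): 14 → O
J(9)+N(13): 22 → W
Y(24)+B(1): 25 → Z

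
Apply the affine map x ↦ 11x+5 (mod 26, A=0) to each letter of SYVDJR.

VJCMAK

S(18): 11·18+5=203≡21 → V
Y(24): 11·24+5=269≡9 → J
V(21): 11·21+5=236≡2 → C
D(3): 11·3+5=38≡12 → M
J(9): 11·9+5=104≡0 → A
R(17): 11·17+5=192≡10 → K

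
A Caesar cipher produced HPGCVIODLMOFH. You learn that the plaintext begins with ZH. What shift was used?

8

From the crib: H(7)−Z(25)=-18≡8, so the shift is 8.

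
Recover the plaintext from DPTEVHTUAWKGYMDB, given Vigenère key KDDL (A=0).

TMQTLEQJQTHVOJAQ

Repeat the key across the ciphertext: KDDLKDDLKDDLKDDL
D(3)−K(10): -7≡19 → T
P(15)−D(3): 12 → M
T(19)−D(3): 16 → Q
E(4)−L(11): -7≡19 → T
V(21)−K(10): 11 → L
H(7)−D(3): 4 → E
T(19)−D(3): 16 → Q
U(20)−L(11): 9 → J
A(0)−K(10): -10≡16 → Q
W(22)−D(3): 19 → T
K(10)−D(3): 7 → H
G(6)−L(11): -5≡21 → V
Y(24)−K(10): 14 → O
M(12)−D(3): 9 → J
D(3)−D(3): 0 → A
B(1)−L(11): -10≡16 → Q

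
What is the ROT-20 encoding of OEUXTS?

O(14): 14+20=34≡8 → I
E(4): 4+20=24 → Y
U(20): 20+20=40≡14 → O
X(23): 23+20=43≡17 → R
T(19): 19+20=39≡13 → N
S(18): 18+20=38≡12 → M

IYORNM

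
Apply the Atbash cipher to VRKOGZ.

V(21) → E(4)
R(17) → I(8)
K(10) → P(15)
O(14) → L(11)
G(6) → T(19)
Z(25) → A(0)

EIPLTA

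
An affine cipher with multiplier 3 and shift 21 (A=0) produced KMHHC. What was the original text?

FXEEL

The inverse of 3 mod 26 is 9, since 3·9=27≡1. Apply D(y)=9·(y−21) mod 26:
K(10): 9·(10−21)=-99≡5 → F
M(12): 9·(12−21)=-81≡23 → X
H(7): 9·(7−21)=-126≡4 → E
H(7): 9·(7−21)=-126≡4 → E
C(2): 9·(2−21)=-171≡11 → L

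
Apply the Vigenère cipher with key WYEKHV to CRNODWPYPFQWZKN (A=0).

YPRYKRLWTPXRVIR

Repeat the key across the message: WYEKHVWYEKHVWYE
C(2)+W(22): 24 → Y
R(17)+Y(24): 41≡15 → P
N(13)+E(4): 17 → R
O(14)+K(10): 24 → Y
D(3)+H(7): 10 → K
W(22)+V(21): 43≡17 → R
P(15)+W(22): 37≡11 → L
Y(24)+Y(24): 48≡22 → W
P(15)+E(4): 19 → T
F(5)+K(10): 15 → P
Q(16)+H(7): 23 → X
W(22)+V(21): 43≡17 → R
Z(25)+W(22): 47≡21 → V
K(10)+Y(24): 34≡8 → I
N(13)+E(4): 17 → R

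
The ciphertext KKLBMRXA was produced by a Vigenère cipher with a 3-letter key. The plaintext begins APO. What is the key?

KVX

Subtract each crib letter from the matching ciphertext letter (mod 26):
K(10)−A(0)=10 → K
K(10)−P(15)=-5≡21 → V
L(11)−O(14)=-3≡23 → X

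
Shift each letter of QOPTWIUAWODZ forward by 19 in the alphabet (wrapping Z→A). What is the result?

JHIMPBNTPHWS

Q(16): 16+19=35≡9 → J
O(14): 14+19=33≡7 → H
P(15): 15+19=34≡8 → I
T(19): 19+19=38≡12 → M
W(22): 22+19=41≡15 → P
I(8): 8+19=27≡1 → B
U(20): 20+19=39≡13 → N
A(0): 0+19=19 → T
W(22): 22+19=41≡15 → P
O(14): 14+19=33≡7 → H
D(3): 3+19=22 → W
Z(25): 25+19=44≡18 → S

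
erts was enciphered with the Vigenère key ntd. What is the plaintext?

Repeat the key across the ciphertext: ntdn
e(4)−n(13): -9≡17 → r
r(17)−t(19): -2≡24 → y
t(19)−d(3): 16 → q
s(18)−n(13): 5 → f

ryqf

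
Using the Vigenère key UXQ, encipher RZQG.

LWGA

Repeat the key across the message: UXQU
R(17)+U(20): 37≡11 → L
Z(25)+X(23): 48≡22 → W
Q(16)+Q(16): 32≡6 → G
G(6)+U(20): 26≡0 → A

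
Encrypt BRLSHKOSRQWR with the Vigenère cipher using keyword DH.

EYOZKRRZUXZY

Repeat the key across the message: DHDHDHDHDHDH
B(1)+D(3): 4 → E
R(17)+H(7): 24 → Y
L(11)+D(3): 14 → O
S(18)+H(7): 25 → Z
H(7)+D(3): 10 → K
K(10)+H(7): 17 → R
O(14)+D(3): 17 → R
S(18)+H(7): 25 → Z
R(17)+D(3): 20 → U
Q(16)+H(7): 23 → X
W(22)+D(3): 25 → Z
R(17)+H(7): 24 → Y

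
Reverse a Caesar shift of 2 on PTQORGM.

NROMPEK

P(15): 15−2=13 → N
T(19): 19−2=17 → R
Q(16): 16−2=14 → O
O(14): 14−2=12 → M
R(17): 17−2=15 → P
G(6): 6−2=4 → E
M(12): 12−2=10 → K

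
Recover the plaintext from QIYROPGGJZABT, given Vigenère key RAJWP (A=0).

Repeat the key across the ciphertext: RAJWPRAJWPRAJ
Q(16)−R(17): -1≡25 → Z
I(8)−A(0): 8 → I
Y(24)−J(9): 15 → P
R(17)−W(22): -5≡21 → V
O(14)−P(15): -1≡25 → Z
P(15)−R(17): -2≡24 → Y
G(6)−A(0): 6 → G
G(6)−J(9): -3≡23 → X
J(9)−W(22): -13≡13 → N
Z(25)−P(15): 10 → K
A(0)−R(17): -17≡9 → J
B(1)−A(0): 1 → B
T(19)−J(9): 10 → K

ZIPVZYGXNKJBK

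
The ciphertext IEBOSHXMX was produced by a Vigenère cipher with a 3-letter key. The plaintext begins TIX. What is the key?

Subtract each crib letter from the matching ciphertext letter (mod 26):
I(8)−T(19)=-11≡15 → P
E(4)−I(8)=-4≡22 → W
B(1)−X(23)=-22≡4 → E

PWE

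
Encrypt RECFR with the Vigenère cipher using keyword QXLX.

Repeat the key across the message: QXLXQ
R(17)+Q(16): 33≡7 → H
E(4)+X(23): 27≡1 → B
C(2)+L(11): 13 → N
F(5)+X(23): 28≡2 → C
R(17)+Q(16): 33≡7 → H

HBNCH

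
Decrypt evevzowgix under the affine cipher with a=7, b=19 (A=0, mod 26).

The inverse of 7 mod 26 is 15, since 7·15=105≡1. Apply D(y)=15·(y−19) mod 26:
e(4): 15·(4−19)=-225≡9 → j
v(21): 15·(21−19)=30≡4 → e
e(4): 15·(4−19)=-225≡9 → j
v(21): 15·(21−19)=30≡4 → e
z(25): 15·(25−19)=90≡12 → m
o(14): 15·(14−19)=-75≡3 → d
w(22): 15·(22−19)=45≡19 → t
g(6): 15·(6−19)=-195≡13 → n
i(8): 15·(8−19)=-165≡17 → r
x(23): 15·(23−19)=60≡8 → i

jejemdtnri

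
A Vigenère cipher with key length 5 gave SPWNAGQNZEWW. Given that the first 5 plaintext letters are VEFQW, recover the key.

XLRXE

Subtract each crib letter from the matching ciphertext letter (mod 26):
S(18)−V(21)=-3≡23 → X
P(15)−E(4)=11 → L
W(22)−F(5)=17 → R
N(13)−Q(16)=-3≡23 → X
A(0)−W(22)=-22≡4 → E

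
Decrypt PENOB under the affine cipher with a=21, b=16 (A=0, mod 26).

The inverse of 21 mod 26 is 5, since 21·5=105≡1. Apply D(y)=5·(y−16) mod 26:
P(15): 5·(15−16)=-5≡21 → V
E(4): 5·(4−16)=-60≡18 → S
N(13): 5·(13−16)=-15≡11 → L
O(14): 5·(14−16)=-10≡16 → Q
B(1): 5·(1−16)=-75≡3 → D

VSLQD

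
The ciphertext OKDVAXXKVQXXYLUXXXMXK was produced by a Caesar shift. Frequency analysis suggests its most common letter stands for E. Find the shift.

19

The most frequent ciphertext letter is X (appears 8 times).
X is position 23; E is position 4.
Shift = 19.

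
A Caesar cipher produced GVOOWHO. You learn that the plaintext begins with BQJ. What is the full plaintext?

From the crib: G(6)−B(1)=5, so the shift is 5.
Subtract 5 from each ciphertext letter:
G(6): 6−5=1 → B
V(21): 21−5=16 → Q
O(14): 14−5=9 → J
O(14): 14−5=9 → J
W(22): 22−5=17 → R
H(7): 7−5=2 → C
O(14): 14−5=9 → J

BQJJRCJ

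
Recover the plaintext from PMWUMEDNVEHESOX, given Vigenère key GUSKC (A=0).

Repeat the key across the ciphertext: GUSKCGUSKCGUSKC
P(15)−G(6): 9 → J
M(12)−U(20): -8≡18 → S
W(22)−S(18): 4 → E
U(20)−K(10): 10 → K
M(12)−C(2): 10 → K
E(4)−G(6): -2≡24 → Y
D(3)−U(20): -17≡9 → J
N(13)−S(18): -5≡21 → V
V(21)−K(10): 11 → L
E(4)−C(2): 2 → C
H(7)−G(6): 1 → B
E(4)−U(20): -16≡10 → K
S(18)−S(18): 0 → A
O(14)−K(10): 4 → E
X(23)−C(2): 21 → V

JSEKKYJVLCBKAEV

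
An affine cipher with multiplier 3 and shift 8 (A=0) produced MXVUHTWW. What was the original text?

The inverse of 3 mod 26 is 9, since 3·9=27≡1. Apply D(y)=9·(y−8) mod 26:
M(12): 9·(12−8)=36≡10 → K
X(23): 9·(23−8)=135≡5 → F
V(21): 9·(21−8)=117≡13 → N
U(20): 9·(20−8)=108≡4 → E
H(7): 9·(7−8)=-9≡17 → R
T(19): 9·(19−8)=99≡21 → V
W(22): 9·(22−8)=126≡22 → W
W(22): 9·(22−8)=126≡22 → W

KFNERVWW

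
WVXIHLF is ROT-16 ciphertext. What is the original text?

GFHSRVP

W(22): 22−16=6 → G
V(21): 21−16=5 → F
X(23): 23−16=7 → H
I(8): 8−16=-8≡18 → S
H(7): 7−16=-9≡17 → R
L(11): 11−16=-5≡21 → V
F(5): 5−16=-11≡15 → P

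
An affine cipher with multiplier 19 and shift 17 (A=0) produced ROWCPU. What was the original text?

The inverse of 19 mod 26 is 11, since 19·11=209≡1. Apply D(y)=11·(y−17) mod 26:
R(17): 11·(17−17)=0 → A
O(14): 11·(14−17)=-33≡19 → T
W(22): 11·(22−17)=55≡3 → D
C(2): 11·(2−17)=-165≡17 → R
P(15): 11·(15−17)=-22≡4 → E
U(20): 11·(20−17)=33≡7 → H

ATDREH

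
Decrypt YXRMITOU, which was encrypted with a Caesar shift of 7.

Y(24): 24−7=17 → R
X(23): 23−7=16 → Q
R(17): 17−7=10 → K
M(12): 12−7=5 → F
I(8): 8−7=1 → B
T(19): 19−7=12 → M
O(14): 14−7=7 → H
U(20): 20−7=13 → N

RQKFBMHN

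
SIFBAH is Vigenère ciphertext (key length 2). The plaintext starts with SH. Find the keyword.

Subtract each crib letter from the matching ciphertext letter (mod 26):
S(18)−S(18)=0 → A
I(8)−H(7)=1 → B

AB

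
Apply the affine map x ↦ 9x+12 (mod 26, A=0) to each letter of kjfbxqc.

k(10): 9·10+12=102≡24 → y
j(9): 9·9+12=93≡15 → p
f(5): 9·5+12=57≡5 → f
b(1): 9·1+12=21 → v
x(23): 9·23+12=219≡11 → l
q(16): 9·16+12=156≡0 → a
c(2): 9·2+12=30≡4 → e

ypfvlae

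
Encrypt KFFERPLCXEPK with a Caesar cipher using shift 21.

K(10): 10+21=31≡5 → F
F(5): 5+21=26≡0 → A
F(5): 5+21=26≡0 → A
E(4): 4+21=25 → Z
R(17): 17+21=38≡12 → M
P(15): 15+21=36≡10 → K
L(11): 11+21=32≡6 → G
C(2): 2+21=23 → X
X(23): 23+21=44≡18 → S
E(4): 4+21=25 → Z
P(15): 15+21=36≡10 → K
K(10): 10+21=31≡5 → F

FAAZMKGXSZKF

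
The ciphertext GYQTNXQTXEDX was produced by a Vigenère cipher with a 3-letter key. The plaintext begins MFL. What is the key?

UTF

Subtract each crib letter from the matching ciphertext letter (mod 26):
G(6)−M(12)=-6≡20 → U
Y(24)−F(5)=19 → T
Q(16)−L(11)=5 → F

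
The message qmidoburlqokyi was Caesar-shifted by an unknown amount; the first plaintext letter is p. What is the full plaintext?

From the crib: q(16)−p(15)=1, so the shift is 1.
Subtract 1 from each ciphertext letter:
q(16): 16−1=15 → p
m(12): 12−1=11 → l
i(8): 8−1=7 → h
d(3): 3−1=2 → c
o(14): 14−1=13 → n
b(1): 1−1=0 → a
u(20): 20−1=19 → t
r(17): 17−1=16 → q
l(11): 11−1=10 → k
q(16): 16−1=15 → p
o(14): 14−1=13 → n
k(10): 10−1=9 → j
y(24): 24−1=23 → x
i(8): 8−1=7 → h

plhcnatqkpnjxh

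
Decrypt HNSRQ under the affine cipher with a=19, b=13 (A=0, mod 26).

The inverse of 19 mod 26 is 11, since 19·11=209≡1. Apply D(y)=11·(y−13) mod 26:
H(7): 11·(7−13)=-66≡12 → M
N(13): 11·(13−13)=0 → A
S(18): 11·(18−13)=55≡3 → D
R(17): 11·(17−13)=44≡18 → S
Q(16): 11·(16−13)=33≡7 → H

MADSH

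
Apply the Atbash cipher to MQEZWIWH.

NJVADRDS

M(12) → N(13)
Q(16) → J(9)
E(4) → V(21)
Z(25) → A(0)
W(22) → D(3)
I(8) → R(17)
W(22) → D(3)
H(7) → S(18)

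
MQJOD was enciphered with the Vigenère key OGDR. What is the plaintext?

Repeat the key across the ciphertext: OGDRO
M(12)−O(14): -2≡24 → Y
Q(16)−G(6): 10 → K
J(9)−D(3): 6 → G
O(14)−R(17): -3≡23 → X
D(3)−O(14): -11≡15 → P

YKGXP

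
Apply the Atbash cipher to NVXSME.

MECHNV

N(13) → M(12)
V(21) → E(4)
X(23) → C(2)
S(18) → H(7)
M(12) → N(13)
E(4) → V(21)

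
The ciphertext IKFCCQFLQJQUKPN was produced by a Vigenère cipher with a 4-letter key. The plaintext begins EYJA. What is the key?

Subtract each crib letter from the matching ciphertext letter (mod 26):
I(8)−E(4)=4 → E
K(10)−Y(24)=-14≡12 → M
F(5)−J(9)=-4≡22 → W
C(2)−A(0)=2 → C

EMWC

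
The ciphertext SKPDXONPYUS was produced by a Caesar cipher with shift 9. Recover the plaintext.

JBGUOFEGPLJ

S(18): 18−9=9 → J
K(10): 10−9=1 → B
P(15): 15−9=6 → G
D(3): 3−9=-6≡20 → U
X(23): 23−9=14 → O
O(14): 14−9=5 → F
N(13): 13−9=4 → E
P(15): 15−9=6 → G
Y(24): 24−9=15 → P
U(20): 20−9=11 → L
S(18): 18−9=9 → J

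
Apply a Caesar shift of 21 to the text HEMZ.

H(7): 7+21=28≡2 → C
E(4): 4+21=25 → Z
M(12): 12+21=33≡7 → H
Z(25): 25+21=46≡20 → U

CZHU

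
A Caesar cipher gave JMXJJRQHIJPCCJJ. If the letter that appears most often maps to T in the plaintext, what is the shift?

The most frequent ciphertext letter is J (appears 6 times).
J is position 9; T is position 19.
Shift = -10≡16.

16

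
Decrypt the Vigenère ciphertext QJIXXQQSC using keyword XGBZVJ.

Repeat the key across the ciphertext: XGBZVJXGB
Q(16)−X(23): -7≡19 → T
J(9)−G(6): 3 → D
I(8)−B(1): 7 → H
X(23)−Z(25): -2≡24 → Y
X(23)−V(21): 2 → C
Q(16)−J(9): 7 → H
Q(16)−X(23): -7≡19 → T
S(18)−G(6): 12 → M
C(2)−B(1): 1 → B

TDHYCHTMB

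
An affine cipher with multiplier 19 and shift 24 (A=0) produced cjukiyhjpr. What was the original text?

The inverse of 19 mod 26 is 11, since 19·11=209≡1. Apply D(y)=11·(y−24) mod 26:
c(2): 11·(2−24)=-242≡18 → s
j(9): 11·(9−24)=-165≡17 → r
u(20): 11·(20−24)=-44≡8 → i
k(10): 11·(10−24)=-154≡2 → c
i(8): 11·(8−24)=-176≡6 → g
y(24): 11·(24−24)=0 → a
h(7): 11·(7−24)=-187≡21 → v
j(9): 11·(9−24)=-165≡17 → r
p(15): 11·(15−24)=-99≡5 → f
r(17): 11·(17−24)=-77≡1 → b

sricgavrfb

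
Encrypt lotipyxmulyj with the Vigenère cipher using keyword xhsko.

Repeat the key across the message: xhskoxhskoxh
l(11)+x(23): 34≡8 → i
o(14)+h(7): 21 → v
t(19)+s(18): 37≡11 → l
i(8)+k(10): 18 → s
p(15)+o(14): 29≡3 → d
y(24)+x(23): 47≡21 → v
x(23)+h(7): 30≡4 → e
m(12)+s(18): 30≡4 → e
u(20)+k(10): 30≡4 → e
l(11)+o(14): 25 → z
y(24)+x(23): 47≡21 → v
j(9)+h(7): 16 → q

ivlsdveeezvq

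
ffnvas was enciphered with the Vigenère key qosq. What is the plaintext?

prvfke

Repeat the key across the ciphertext: qosqqo
f(5)−q(16): -11≡15 → p
f(5)−o(14): -9≡17 → r
n(13)−s(18): -5≡21 → v
v(21)−q(16): 5 → f
a(0)−q(16): -16≡10 → k
s(18)−o(14): 4 → e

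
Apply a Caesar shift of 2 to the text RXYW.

TZAY

R(17): 17+2=19 → T
X(23): 23+2=25 → Z
Y(24): 24+2=26≡0 → A
W(22): 22+2=24 → Y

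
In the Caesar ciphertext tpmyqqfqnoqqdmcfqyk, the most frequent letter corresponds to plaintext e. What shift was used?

The most frequent ciphertext letter is q (appears 6 times).
q is position 16; e is position 4.
Shift = 12.

12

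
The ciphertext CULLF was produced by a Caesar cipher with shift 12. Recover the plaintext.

C(2): 2−12=-10≡16 → Q
U(20): 20−12=8 → I
L(11): 11−12=-1≡25 → Z
L(11): 11−12=-1≡25 → Z
F(5): 5−12=-7≡19 → T

QIZZT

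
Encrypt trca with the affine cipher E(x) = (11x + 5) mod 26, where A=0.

gkbf

t(19): 11·19+5=214≡6 → g
r(17): 11·17+5=192≡10 → k
c(2): 11·2+5=27≡1 → b
a(0): 11·0+5=5 → f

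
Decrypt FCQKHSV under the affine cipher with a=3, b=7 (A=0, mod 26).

IHDBAVW

The inverse of 3 mod 26 is 9, since 3·9=27≡1. Apply D(y)=9·(y−7) mod 26:
F(5): 9·(5−7)=-18≡8 → I
C(2): 9·(2−7)=-45≡7 → H
Q(16): 9·(16−7)=81≡3 → D
K(10): 9·(10−7)=27≡1 → B
H(7): 9·(7−7)=0 → A
S(18): 9·(18−7)=99≡21 → V
V(21): 9·(21−7)=126≡22 → W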